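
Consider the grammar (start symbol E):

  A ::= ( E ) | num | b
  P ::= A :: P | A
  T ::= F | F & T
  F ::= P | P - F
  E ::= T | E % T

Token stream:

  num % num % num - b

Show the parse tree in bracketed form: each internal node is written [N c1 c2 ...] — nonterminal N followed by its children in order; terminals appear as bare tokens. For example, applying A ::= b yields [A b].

[E [E [E [T [F [P [A num]]]]] % [T [F [P [A num]]]]] % [T [F [P [A num]] - [F [P [A b]]]]]]

E
E % T
E % T % T
T % T % T
F % T % T
P % T % T
A % T % T
num % T % T
num % F % T
num % P % T
num % A % T
num % num % T
num % num % F
num % num % P - F
num % num % A - F
num % num % num - F
num % num % num - P
num % num % num - A
num % num % num - b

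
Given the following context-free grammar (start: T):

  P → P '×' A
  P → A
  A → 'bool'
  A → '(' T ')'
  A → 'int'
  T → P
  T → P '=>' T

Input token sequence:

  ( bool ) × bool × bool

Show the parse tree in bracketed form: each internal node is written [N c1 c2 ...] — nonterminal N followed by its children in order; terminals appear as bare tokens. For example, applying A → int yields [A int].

[T [P [P [P [A ( [T [P [A bool]]] )]] × [A bool]] × [A bool]]]

T
P
P × A
P × A × A
A × A × A
( T ) × A × A
( P ) × A × A
( A ) × A × A
( bool ) × A × A
( bool ) × bool × A
( bool ) × bool × bool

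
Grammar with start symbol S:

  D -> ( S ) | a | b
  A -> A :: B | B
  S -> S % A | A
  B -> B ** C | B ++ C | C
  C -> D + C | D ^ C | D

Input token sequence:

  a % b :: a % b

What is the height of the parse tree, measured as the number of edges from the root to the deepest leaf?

7

[S [S [S [A [B [C [D a]]]]] % [A [A [B [C [D b]]]] :: [B [C [D a]]]]] % [A [B [C [D b]]]]]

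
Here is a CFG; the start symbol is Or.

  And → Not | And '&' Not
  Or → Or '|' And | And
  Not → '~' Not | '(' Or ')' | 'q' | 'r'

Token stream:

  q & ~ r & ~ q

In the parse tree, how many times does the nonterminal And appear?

3

[Or [And [And [And [Not q]] & [Not ~ [Not r]]] & [Not ~ [Not q]]]]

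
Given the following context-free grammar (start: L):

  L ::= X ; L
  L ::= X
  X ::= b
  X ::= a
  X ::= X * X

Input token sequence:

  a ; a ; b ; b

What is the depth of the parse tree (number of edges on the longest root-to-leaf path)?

5

[L [X a] ; [L [X a] ; [L [X b] ; [L [X b]]]]]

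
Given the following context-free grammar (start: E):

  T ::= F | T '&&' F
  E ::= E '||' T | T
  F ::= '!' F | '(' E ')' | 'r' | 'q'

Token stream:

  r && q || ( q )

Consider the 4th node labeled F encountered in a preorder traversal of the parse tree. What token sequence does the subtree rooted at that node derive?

[E [E [T [T [F r]] && [F q]]] || [T [F ( [E [T [F q]]] )]]]

q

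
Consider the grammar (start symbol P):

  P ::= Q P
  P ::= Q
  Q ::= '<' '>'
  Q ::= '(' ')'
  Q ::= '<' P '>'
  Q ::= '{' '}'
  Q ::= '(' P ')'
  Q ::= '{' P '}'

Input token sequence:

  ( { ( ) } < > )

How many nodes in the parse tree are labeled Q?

[P [Q ( [P [Q { [P [Q ( )]] }] [P [Q < >]]] )]]

4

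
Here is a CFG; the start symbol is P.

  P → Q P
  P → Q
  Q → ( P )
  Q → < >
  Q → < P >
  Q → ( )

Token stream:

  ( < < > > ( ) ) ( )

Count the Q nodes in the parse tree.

5

[P [Q ( [P [Q < [P [Q < >]] >] [P [Q ( )]]] )] [P [Q ( )]]]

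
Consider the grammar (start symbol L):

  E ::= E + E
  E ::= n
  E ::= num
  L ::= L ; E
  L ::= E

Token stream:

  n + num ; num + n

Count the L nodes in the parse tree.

2

[L [L [E [E n] + [E num]]] ; [E [E num] + [E n]]]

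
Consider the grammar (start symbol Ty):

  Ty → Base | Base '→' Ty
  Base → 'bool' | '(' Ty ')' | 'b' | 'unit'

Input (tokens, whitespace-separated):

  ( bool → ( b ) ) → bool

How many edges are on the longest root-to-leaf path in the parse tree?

7

[Ty [Base ( [Ty [Base bool] → [Ty [Base ( [Ty [Base b]] )]]] )] → [Ty [Base bool]]]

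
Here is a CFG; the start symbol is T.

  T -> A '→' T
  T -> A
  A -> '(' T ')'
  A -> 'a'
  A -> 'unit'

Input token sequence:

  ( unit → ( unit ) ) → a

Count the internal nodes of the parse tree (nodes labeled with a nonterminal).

[T [A ( [T [A unit] → [T [A ( [T [A unit]] )]]] )] → [T [A a]]]

10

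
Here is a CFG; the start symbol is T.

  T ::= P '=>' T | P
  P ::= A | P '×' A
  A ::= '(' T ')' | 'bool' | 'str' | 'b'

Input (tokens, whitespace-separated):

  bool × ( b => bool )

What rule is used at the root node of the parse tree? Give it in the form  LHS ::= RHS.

[T [P [P [A bool]] × [A ( [T [P [A b]] => [T [P [A bool]]]] )]]]

T ::= P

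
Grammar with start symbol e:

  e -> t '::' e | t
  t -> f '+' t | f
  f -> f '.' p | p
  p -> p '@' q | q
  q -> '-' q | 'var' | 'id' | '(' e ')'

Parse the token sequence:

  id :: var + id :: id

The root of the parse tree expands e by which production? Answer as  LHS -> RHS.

e -> t '::' e

[e [t [f [p [q id]]]] :: [e [t [f [p [q var]]] + [t [f [p [q id]]]]] :: [e [t [f [p [q id]]]]]]]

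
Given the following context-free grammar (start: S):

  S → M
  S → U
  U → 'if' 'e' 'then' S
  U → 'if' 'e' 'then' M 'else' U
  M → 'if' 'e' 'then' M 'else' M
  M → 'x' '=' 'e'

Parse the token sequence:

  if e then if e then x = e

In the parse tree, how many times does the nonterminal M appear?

1

[S [U if e then [S [U if e then [S [M x = e]]]]]]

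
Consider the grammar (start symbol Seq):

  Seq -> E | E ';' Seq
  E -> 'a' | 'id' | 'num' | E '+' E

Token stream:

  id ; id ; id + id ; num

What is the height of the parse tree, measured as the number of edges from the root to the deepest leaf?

[Seq [E id] ; [Seq [E id] ; [Seq [E [E id] + [E id]] ; [Seq [E num]]]]]

5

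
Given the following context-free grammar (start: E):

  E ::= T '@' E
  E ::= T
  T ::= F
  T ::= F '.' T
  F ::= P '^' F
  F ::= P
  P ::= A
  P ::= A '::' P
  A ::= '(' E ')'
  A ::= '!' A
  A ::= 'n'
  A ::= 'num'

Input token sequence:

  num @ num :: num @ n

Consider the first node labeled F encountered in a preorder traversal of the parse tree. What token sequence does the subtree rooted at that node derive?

[E [T [F [P [A num]]]] @ [E [T [F [P [A num] :: [P [A num]]]]] @ [E [T [F [P [A n]]]]]]]

num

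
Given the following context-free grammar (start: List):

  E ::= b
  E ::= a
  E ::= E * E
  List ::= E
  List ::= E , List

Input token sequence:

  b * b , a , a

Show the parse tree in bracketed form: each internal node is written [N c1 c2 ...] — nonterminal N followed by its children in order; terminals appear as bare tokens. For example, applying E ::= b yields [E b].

[List [E [E b] * [E b]] , [List [E a] , [List [E a]]]]

List
E , List
E * E , List
b * E , List
b * b , List
b * b , E , List
b * b , a , List
b * b , a , E
b * b , a , a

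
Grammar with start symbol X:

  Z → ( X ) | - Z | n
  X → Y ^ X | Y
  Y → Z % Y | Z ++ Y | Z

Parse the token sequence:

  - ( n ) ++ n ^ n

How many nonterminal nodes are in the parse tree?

12

[X [Y [Z - [Z ( [X [Y [Z n]]] )]] ++ [Y [Z n]]] ^ [X [Y [Z n]]]]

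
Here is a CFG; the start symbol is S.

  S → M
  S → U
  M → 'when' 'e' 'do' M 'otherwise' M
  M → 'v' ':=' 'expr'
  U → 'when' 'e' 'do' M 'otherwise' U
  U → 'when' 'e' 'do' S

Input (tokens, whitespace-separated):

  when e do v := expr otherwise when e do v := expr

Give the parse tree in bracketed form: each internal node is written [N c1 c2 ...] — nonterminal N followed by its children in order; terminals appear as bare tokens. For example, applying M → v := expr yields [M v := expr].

[S [U when e do [M v := expr] otherwise [U when e do [S [M v := expr]]]]]

S
U
when e do M otherwise U
when e do v := expr otherwise U
when e do v := expr otherwise when e do S
when e do v := expr otherwise when e do M
when e do v := expr otherwise when e do v := expr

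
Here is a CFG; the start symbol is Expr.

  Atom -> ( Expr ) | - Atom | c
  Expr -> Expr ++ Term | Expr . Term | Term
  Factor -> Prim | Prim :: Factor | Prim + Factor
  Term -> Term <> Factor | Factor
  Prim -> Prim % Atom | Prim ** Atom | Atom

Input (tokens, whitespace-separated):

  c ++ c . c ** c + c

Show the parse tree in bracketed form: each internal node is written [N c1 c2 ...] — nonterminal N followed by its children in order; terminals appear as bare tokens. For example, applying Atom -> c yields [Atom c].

Expr
Expr . Term
Expr ++ Term . Term
Term ++ Term . Term
Factor ++ Term . Term
Prim ++ Term . Term
Atom ++ Term . Term
c ++ Term . Term
c ++ Factor . Term
c ++ Prim . Term
c ++ Atom . Term
c ++ c . Term
c ++ c . Factor
c ++ c . Prim + Factor
c ++ c . Prim ** Atom + Factor
c ++ c . Atom ** Atom + Factor
c ++ c . c ** Atom + Factor
c ++ c . c ** c + Factor
c ++ c . c ** c + Prim
c ++ c . c ** c + Atom
c ++ c . c ** c + c

[Expr [Expr [Expr [Term [Factor [Prim [Atom c]]]]] ++ [Term [Factor [Prim [Atom c]]]]] . [Term [Factor [Prim [Prim [Atom c]] ** [Atom c]] + [Factor [Prim [Atom c]]]]]]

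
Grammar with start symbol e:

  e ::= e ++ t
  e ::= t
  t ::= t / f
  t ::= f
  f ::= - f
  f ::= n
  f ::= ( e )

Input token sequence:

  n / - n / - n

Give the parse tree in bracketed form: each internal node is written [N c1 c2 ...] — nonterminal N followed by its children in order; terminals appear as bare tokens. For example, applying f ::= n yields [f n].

[e [t [t [t [f n]] / [f - [f n]]] / [f - [f n]]]]

e
t
t / f
t / f / f
f / f / f
n / f / f
n / - f / f
n / - n / f
n / - n / - f
n / - n / - n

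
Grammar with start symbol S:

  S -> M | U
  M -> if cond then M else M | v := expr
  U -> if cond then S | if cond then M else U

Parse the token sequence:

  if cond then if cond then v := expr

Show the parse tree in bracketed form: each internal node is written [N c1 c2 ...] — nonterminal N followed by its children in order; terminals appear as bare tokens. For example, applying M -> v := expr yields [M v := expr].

S
U
if cond then S
if cond then U
if cond then if cond then S
if cond then if cond then M
if cond then if cond then v := expr

[S [U if cond then [S [U if cond then [S [M v := expr]]]]]]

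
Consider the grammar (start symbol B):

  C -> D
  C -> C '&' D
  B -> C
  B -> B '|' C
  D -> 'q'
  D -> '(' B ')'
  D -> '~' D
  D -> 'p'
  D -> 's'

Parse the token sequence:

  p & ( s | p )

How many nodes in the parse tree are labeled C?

[B [C [C [D p]] & [D ( [B [B [C [D s]]] | [C [D p]]] )]]]

4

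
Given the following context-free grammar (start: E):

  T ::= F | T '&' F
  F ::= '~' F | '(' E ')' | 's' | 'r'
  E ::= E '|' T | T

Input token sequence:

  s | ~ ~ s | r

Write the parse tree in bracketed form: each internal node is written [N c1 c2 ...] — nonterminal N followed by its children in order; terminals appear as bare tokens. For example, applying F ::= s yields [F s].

E
E | T
E | T | T
T | T | T
F | T | T
s | T | T
s | F | T
s | ~ F | T
s | ~ ~ F | T
s | ~ ~ s | T
s | ~ ~ s | F
s | ~ ~ s | r

[E [E [E [T [F s]]] | [T [F ~ [F ~ [F s]]]]] | [T [F r]]]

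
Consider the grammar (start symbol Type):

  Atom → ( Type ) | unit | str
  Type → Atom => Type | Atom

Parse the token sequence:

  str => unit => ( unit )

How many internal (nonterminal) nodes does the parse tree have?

8

[Type [Atom str] => [Type [Atom unit] => [Type [Atom ( [Type [Atom unit]] )]]]]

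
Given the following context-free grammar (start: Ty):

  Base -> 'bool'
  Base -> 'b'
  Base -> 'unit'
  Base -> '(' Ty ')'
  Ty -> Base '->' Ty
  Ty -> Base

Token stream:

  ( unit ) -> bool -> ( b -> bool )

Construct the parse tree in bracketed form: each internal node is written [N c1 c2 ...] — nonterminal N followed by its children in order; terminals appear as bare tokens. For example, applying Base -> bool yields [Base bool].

Ty
Base -> Ty
( Ty ) -> Ty
( Base ) -> Ty
( unit ) -> Ty
( unit ) -> Base -> Ty
( unit ) -> bool -> Ty
( unit ) -> bool -> Base
( unit ) -> bool -> ( Ty )
( unit ) -> bool -> ( Base -> Ty )
( unit ) -> bool -> ( b -> Ty )
( unit ) -> bool -> ( b -> Base )
( unit ) -> bool -> ( b -> bool )

[Ty [Base ( [Ty [Base unit]] )] -> [Ty [Base bool] -> [Ty [Base ( [Ty [Base b] -> [Ty [Base bool]]] )]]]]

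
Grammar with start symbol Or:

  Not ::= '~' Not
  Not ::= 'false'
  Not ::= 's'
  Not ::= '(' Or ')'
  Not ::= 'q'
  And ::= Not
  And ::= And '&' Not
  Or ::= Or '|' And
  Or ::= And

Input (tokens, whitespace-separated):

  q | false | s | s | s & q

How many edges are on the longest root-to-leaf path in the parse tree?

7

[Or [Or [Or [Or [Or [And [Not q]]] | [And [Not false]]] | [And [Not s]]] | [And [Not s]]] | [And [And [Not s]] & [Not q]]]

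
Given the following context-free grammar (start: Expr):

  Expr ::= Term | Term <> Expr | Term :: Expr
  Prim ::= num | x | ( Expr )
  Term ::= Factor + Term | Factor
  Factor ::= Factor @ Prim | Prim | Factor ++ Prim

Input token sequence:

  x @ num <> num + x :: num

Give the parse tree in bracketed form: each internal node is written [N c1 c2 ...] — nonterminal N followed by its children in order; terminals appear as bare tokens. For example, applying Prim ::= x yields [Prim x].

Expr
Term <> Expr
Factor <> Expr
Factor @ Prim <> Expr
Prim @ Prim <> Expr
x @ Prim <> Expr
x @ num <> Expr
x @ num <> Term :: Expr
x @ num <> Factor + Term :: Expr
x @ num <> Prim + Term :: Expr
x @ num <> num + Term :: Expr
x @ num <> num + Factor :: Expr
x @ num <> num + Prim :: Expr
x @ num <> num + x :: Expr
x @ num <> num + x :: Term
x @ num <> num + x :: Factor
x @ num <> num + x :: Prim
x @ num <> num + x :: num

[Expr [Term [Factor [Factor [Prim x]] @ [Prim num]]] <> [Expr [Term [Factor [Prim num]] + [Term [Factor [Prim x]]]] :: [Expr [Term [Factor [Prim num]]]]]]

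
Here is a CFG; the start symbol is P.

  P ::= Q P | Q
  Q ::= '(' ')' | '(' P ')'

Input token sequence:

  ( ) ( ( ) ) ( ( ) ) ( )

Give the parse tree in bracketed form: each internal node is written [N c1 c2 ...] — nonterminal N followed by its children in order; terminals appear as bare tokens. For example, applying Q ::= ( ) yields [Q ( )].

[P [Q ( )] [P [Q ( [P [Q ( )]] )] [P [Q ( [P [Q ( )]] )] [P [Q ( )]]]]]

P
Q P
( ) P
( ) Q P
( ) ( P ) P
( ) ( Q ) P
( ) ( ( ) ) P
( ) ( ( ) ) Q P
( ) ( ( ) ) ( P ) P
( ) ( ( ) ) ( Q ) P
( ) ( ( ) ) ( ( ) ) P
( ) ( ( ) ) ( ( ) ) Q
( ) ( ( ) ) ( ( ) ) ( )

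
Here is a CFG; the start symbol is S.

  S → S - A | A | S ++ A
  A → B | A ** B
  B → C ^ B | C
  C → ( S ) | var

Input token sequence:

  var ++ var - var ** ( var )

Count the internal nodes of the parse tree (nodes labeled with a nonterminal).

[S [S [S [A [B [C var]]]] ++ [A [B [C var]]]] - [A [A [B [C var]]] ** [B [C ( [S [A [B [C var]]]] )]]]]

19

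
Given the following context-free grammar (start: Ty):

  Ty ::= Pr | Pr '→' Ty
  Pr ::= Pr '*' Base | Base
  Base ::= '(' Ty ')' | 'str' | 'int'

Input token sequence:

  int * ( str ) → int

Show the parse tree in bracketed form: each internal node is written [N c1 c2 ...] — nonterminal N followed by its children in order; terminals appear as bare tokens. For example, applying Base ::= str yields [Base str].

[Ty [Pr [Pr [Base int]] * [Base ( [Ty [Pr [Base str]]] )]] → [Ty [Pr [Base int]]]]

Ty
Pr → Ty
Pr * Base → Ty
Base * Base → Ty
int * Base → Ty
int * ( Ty ) → Ty
int * ( Pr ) → Ty
int * ( Base ) → Ty
int * ( str ) → Ty
int * ( str ) → Pr
int * ( str ) → Base
int * ( str ) → int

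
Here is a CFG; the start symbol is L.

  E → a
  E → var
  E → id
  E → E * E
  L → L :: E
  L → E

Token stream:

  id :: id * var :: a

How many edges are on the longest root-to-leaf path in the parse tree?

4

[L [L [L [E id]] :: [E [E id] * [E var]]] :: [E a]]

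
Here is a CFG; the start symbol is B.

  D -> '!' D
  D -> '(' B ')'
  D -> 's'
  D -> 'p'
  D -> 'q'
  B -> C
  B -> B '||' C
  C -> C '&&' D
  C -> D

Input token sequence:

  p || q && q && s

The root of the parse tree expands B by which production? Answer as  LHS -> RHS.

[B [B [C [D p]]] || [C [C [C [D q]] && [D q]] && [D s]]]

B -> B '||' C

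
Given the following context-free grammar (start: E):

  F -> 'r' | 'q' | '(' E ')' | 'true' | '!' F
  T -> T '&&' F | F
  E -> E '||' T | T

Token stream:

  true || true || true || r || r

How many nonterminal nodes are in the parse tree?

15

[E [E [E [E [E [T [F true]]] || [T [F true]]] || [T [F true]]] || [T [F r]]] || [T [F r]]]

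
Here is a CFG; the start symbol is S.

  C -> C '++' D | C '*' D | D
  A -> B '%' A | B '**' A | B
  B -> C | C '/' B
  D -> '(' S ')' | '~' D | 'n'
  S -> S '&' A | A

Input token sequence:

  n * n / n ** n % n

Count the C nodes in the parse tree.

[S [A [B [C [C [D n]] * [D n]] / [B [C [D n]]]] ** [A [B [C [D n]]] % [A [B [C [D n]]]]]]]

5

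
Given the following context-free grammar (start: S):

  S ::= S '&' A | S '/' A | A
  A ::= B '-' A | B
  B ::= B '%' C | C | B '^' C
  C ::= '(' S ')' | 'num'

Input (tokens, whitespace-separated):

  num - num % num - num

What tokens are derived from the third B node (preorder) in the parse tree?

num

[S [A [B [C num]] - [A [B [B [C num]] % [C num]] - [A [B [C num]]]]]]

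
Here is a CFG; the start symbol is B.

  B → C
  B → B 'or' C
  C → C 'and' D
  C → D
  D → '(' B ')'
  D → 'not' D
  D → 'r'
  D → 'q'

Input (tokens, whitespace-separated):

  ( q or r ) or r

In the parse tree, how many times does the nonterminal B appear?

[B [B [C [D ( [B [B [C [D q]]] or [C [D r]]] )]]] or [C [D r]]]

4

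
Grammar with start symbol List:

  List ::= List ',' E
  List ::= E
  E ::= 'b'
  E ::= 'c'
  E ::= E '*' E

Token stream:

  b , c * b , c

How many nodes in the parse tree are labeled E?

5

[List [List [List [E b]] , [E [E c] * [E b]]] , [E c]]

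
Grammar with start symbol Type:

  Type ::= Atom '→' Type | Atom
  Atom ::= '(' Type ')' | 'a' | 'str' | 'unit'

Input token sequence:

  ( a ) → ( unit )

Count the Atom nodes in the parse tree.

4

[Type [Atom ( [Type [Atom a]] )] → [Type [Atom ( [Type [Atom unit]] )]]]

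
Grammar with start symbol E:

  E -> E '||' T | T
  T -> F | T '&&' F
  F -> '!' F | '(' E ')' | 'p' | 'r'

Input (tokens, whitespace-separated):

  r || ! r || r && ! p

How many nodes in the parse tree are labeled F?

[E [E [E [T [F r]]] || [T [F ! [F r]]]] || [T [T [F r]] && [F ! [F p]]]]

6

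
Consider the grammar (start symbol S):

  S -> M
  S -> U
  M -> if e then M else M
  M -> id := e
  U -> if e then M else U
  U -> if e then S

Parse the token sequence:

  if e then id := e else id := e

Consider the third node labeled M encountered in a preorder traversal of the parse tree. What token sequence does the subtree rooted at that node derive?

[S [M if e then [M id := e] else [M id := e]]]

id := e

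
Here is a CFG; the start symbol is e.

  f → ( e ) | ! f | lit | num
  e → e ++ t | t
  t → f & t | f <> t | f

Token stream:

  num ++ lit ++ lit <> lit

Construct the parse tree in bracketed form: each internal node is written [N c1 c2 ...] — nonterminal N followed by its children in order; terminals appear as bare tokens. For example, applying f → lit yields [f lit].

e
e ++ t
e ++ t ++ t
t ++ t ++ t
f ++ t ++ t
num ++ t ++ t
num ++ f ++ t
num ++ lit ++ t
num ++ lit ++ f <> t
num ++ lit ++ lit <> t
num ++ lit ++ lit <> f
num ++ lit ++ lit <> lit

[e [e [e [t [f num]]] ++ [t [f lit]]] ++ [t [f lit] <> [t [f lit]]]]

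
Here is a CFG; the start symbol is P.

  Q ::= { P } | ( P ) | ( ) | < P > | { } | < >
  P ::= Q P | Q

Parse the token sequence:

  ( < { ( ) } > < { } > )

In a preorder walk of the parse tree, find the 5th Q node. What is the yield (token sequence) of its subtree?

< { } >

[P [Q ( [P [Q < [P [Q { [P [Q ( )]] }]] >] [P [Q < [P [Q { }]] >]]] )]]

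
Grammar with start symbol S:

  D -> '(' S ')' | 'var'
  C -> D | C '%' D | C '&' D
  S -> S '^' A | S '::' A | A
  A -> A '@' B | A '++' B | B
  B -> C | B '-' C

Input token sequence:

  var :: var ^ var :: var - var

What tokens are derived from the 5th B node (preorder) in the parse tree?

var

[S [S [S [S [A [B [C [D var]]]]] :: [A [B [C [D var]]]]] ^ [A [B [C [D var]]]]] :: [A [B [B [C [D var]]] - [C [D var]]]]]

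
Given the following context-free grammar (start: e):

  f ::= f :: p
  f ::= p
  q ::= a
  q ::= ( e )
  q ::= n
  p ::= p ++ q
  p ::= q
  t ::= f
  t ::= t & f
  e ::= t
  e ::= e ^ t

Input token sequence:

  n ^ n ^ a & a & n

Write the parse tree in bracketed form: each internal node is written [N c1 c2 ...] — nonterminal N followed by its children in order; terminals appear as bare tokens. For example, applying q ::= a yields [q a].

[e [e [e [t [f [p [q n]]]]] ^ [t [f [p [q n]]]]] ^ [t [t [t [f [p [q a]]]] & [f [p [q a]]]] & [f [p [q n]]]]]

e
e ^ t
e ^ t ^ t
t ^ t ^ t
f ^ t ^ t
p ^ t ^ t
q ^ t ^ t
n ^ t ^ t
n ^ f ^ t
n ^ p ^ t
n ^ q ^ t
n ^ n ^ t
n ^ n ^ t & f
n ^ n ^ t & f & f
n ^ n ^ f & f & f
n ^ n ^ p & f & f
n ^ n ^ q & f & f
n ^ n ^ a & f & f
n ^ n ^ a & p & f
n ^ n ^ a & q & f
n ^ n ^ a & a & f
n ^ n ^ a & a & p
n ^ n ^ a & a & q
n ^ n ^ a & a & n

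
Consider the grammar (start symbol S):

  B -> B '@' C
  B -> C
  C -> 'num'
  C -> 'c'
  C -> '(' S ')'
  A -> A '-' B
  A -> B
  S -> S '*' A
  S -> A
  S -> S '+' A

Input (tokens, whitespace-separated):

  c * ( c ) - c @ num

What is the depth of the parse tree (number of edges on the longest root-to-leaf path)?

9

[S [S [A [B [C c]]]] * [A [A [B [C ( [S [A [B [C c]]]] )]]] - [B [B [C c]] @ [C num]]]]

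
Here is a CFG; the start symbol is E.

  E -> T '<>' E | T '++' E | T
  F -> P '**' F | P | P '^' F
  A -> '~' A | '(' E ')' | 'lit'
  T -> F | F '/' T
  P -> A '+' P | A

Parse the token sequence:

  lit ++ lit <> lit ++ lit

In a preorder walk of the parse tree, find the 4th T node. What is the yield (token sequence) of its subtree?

[E [T [F [P [A lit]]]] ++ [E [T [F [P [A lit]]]] <> [E [T [F [P [A lit]]]] ++ [E [T [F [P [A lit]]]]]]]]

lit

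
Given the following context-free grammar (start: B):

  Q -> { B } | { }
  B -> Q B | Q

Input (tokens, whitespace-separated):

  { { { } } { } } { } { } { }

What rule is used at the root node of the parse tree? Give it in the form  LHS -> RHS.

[B [Q { [B [Q { [B [Q { }]] }] [B [Q { }]]] }] [B [Q { }] [B [Q { }] [B [Q { }]]]]]

B -> Q B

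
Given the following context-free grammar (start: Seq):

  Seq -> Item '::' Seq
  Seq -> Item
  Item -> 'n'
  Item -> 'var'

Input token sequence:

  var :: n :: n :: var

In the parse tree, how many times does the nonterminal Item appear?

4

[Seq [Item var] :: [Seq [Item n] :: [Seq [Item n] :: [Seq [Item var]]]]]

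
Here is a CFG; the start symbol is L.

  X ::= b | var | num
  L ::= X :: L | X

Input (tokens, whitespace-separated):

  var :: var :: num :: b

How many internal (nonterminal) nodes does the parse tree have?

8

[L [X var] :: [L [X var] :: [L [X num] :: [L [X b]]]]]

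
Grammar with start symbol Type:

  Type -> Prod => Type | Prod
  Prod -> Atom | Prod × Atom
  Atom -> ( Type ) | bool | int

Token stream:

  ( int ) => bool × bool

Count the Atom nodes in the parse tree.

4

[Type [Prod [Atom ( [Type [Prod [Atom int]]] )]] => [Type [Prod [Prod [Atom bool]] × [Atom bool]]]]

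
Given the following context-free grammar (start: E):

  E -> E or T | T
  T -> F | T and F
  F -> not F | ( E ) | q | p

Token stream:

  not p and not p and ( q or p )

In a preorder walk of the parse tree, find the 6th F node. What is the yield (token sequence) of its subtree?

q

[E [T [T [T [F not [F p]]] and [F not [F p]]] and [F ( [E [E [T [F q]]] or [T [F p]]] )]]]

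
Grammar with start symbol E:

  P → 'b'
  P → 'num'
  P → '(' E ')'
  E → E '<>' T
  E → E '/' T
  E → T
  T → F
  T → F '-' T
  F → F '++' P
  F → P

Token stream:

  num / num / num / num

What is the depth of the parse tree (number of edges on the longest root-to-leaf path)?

[E [E [E [E [T [F [P num]]]] / [T [F [P num]]]] / [T [F [P num]]]] / [T [F [P num]]]]

7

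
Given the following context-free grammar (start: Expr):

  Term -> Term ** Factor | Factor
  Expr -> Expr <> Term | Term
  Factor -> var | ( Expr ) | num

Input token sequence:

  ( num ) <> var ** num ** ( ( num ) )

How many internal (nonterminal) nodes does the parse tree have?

19

[Expr [Expr [Term [Factor ( [Expr [Term [Factor num]]] )]]] <> [Term [Term [Term [Factor var]] ** [Factor num]] ** [Factor ( [Expr [Term [Factor ( [Expr [Term [Factor num]]] )]]] )]]]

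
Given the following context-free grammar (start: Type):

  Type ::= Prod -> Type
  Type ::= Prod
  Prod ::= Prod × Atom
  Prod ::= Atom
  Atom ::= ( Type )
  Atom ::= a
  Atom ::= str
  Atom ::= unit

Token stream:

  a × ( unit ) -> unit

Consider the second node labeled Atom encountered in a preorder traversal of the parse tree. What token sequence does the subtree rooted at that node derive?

( unit )

[Type [Prod [Prod [Atom a]] × [Atom ( [Type [Prod [Atom unit]]] )]] -> [Type [Prod [Atom unit]]]]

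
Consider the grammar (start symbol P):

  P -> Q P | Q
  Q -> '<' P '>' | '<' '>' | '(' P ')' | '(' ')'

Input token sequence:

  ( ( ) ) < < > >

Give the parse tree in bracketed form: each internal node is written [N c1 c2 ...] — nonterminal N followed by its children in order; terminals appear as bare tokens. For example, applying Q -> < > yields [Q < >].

[P [Q ( [P [Q ( )]] )] [P [Q < [P [Q < >]] >]]]

P
Q P
( P ) P
( Q ) P
( ( ) ) P
( ( ) ) Q
( ( ) ) < P >
( ( ) ) < Q >
( ( ) ) < < > >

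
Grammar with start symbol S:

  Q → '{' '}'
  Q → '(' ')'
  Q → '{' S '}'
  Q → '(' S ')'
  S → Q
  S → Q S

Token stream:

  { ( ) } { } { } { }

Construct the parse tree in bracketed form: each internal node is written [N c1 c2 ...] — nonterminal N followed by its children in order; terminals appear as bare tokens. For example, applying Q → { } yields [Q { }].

S
Q S
{ S } S
{ Q } S
{ ( ) } S
{ ( ) } Q S
{ ( ) } { } S
{ ( ) } { } Q S
{ ( ) } { } { } S
{ ( ) } { } { } Q
{ ( ) } { } { } { }

[S [Q { [S [Q ( )]] }] [S [Q { }] [S [Q { }] [S [Q { }]]]]]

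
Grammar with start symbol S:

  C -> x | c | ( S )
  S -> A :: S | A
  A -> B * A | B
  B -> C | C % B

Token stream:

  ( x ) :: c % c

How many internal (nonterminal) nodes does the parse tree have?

[S [A [B [C ( [S [A [B [C x]]]] )]]] :: [S [A [B [C c] % [B [C c]]]]]]

14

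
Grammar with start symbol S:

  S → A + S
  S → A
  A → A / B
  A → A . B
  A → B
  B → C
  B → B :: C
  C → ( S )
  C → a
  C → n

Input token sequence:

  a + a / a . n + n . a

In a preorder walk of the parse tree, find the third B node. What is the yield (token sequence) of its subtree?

a

[S [A [B [C a]]] + [S [A [A [A [B [C a]]] / [B [C a]]] . [B [C n]]] + [S [A [A [B [C n]]] . [B [C a]]]]]]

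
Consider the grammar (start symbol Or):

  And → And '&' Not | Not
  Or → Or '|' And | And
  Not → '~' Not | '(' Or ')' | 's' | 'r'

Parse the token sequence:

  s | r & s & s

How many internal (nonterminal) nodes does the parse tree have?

10

[Or [Or [And [Not s]]] | [And [And [And [Not r]] & [Not s]] & [Not s]]]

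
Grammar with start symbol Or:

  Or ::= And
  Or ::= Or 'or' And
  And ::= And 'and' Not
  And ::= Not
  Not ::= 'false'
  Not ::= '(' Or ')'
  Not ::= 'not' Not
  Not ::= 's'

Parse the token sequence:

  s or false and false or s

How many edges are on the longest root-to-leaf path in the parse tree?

[Or [Or [Or [And [Not s]]] or [And [And [Not false]] and [Not false]]] or [And [Not s]]]

5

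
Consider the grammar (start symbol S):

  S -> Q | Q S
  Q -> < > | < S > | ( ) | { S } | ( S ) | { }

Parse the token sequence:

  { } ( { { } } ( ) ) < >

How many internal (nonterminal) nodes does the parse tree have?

[S [Q { }] [S [Q ( [S [Q { [S [Q { }]] }] [S [Q ( )]]] )] [S [Q < >]]]]

12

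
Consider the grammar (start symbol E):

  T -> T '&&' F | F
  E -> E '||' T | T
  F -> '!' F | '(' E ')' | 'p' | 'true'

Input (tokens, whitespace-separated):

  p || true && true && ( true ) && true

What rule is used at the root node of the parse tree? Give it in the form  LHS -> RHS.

[E [E [T [F p]]] || [T [T [T [T [F true]] && [F true]] && [F ( [E [T [F true]]] )]] && [F true]]]

E -> E '||' T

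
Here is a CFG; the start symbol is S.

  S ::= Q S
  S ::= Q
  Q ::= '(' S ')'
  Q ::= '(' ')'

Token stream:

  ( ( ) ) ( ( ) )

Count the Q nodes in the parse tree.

4

[S [Q ( [S [Q ( )]] )] [S [Q ( [S [Q ( )]] )]]]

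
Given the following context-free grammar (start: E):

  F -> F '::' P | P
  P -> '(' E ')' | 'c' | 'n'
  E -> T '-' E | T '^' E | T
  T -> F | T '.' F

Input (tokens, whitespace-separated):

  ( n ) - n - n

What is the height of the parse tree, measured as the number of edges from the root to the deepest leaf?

8

[E [T [F [P ( [E [T [F [P n]]]] )]]] - [E [T [F [P n]]] - [E [T [F [P n]]]]]]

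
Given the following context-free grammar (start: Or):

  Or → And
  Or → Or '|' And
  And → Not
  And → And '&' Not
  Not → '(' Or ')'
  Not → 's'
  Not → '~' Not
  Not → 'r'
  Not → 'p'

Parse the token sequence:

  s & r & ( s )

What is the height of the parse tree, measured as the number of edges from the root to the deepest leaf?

6

[Or [And [And [And [Not s]] & [Not r]] & [Not ( [Or [And [Not s]]] )]]]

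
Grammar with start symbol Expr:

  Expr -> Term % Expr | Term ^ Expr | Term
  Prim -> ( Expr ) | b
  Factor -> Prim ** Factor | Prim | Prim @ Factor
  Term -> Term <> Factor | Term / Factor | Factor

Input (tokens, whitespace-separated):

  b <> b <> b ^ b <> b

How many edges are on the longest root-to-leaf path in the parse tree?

6

[Expr [Term [Term [Term [Factor [Prim b]]] <> [Factor [Prim b]]] <> [Factor [Prim b]]] ^ [Expr [Term [Term [Factor [Prim b]]] <> [Factor [Prim b]]]]]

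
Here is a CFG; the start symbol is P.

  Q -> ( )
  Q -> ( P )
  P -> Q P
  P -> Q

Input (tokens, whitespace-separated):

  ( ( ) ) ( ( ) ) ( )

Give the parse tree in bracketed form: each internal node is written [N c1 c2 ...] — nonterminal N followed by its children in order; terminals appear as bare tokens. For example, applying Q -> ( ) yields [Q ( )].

[P [Q ( [P [Q ( )]] )] [P [Q ( [P [Q ( )]] )] [P [Q ( )]]]]

P
Q P
( P ) P
( Q ) P
( ( ) ) P
( ( ) ) Q P
( ( ) ) ( P ) P
( ( ) ) ( Q ) P
( ( ) ) ( ( ) ) P
( ( ) ) ( ( ) ) Q
( ( ) ) ( ( ) ) ( )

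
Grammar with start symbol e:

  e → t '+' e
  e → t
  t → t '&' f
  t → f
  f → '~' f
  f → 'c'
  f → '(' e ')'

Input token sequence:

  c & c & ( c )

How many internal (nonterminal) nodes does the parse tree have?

[e [t [t [t [f c]] & [f c]] & [f ( [e [t [f c]]] )]]]

10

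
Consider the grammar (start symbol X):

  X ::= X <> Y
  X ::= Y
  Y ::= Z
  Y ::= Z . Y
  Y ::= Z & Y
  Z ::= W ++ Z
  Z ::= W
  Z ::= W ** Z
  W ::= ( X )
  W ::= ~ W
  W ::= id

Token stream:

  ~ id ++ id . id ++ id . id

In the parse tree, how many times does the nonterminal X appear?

1

[X [Y [Z [W ~ [W id]] ++ [Z [W id]]] . [Y [Z [W id] ++ [Z [W id]]] . [Y [Z [W id]]]]]]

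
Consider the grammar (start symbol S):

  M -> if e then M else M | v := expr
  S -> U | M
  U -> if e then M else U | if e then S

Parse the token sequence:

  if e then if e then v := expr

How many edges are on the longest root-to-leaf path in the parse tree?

6

[S [U if e then [S [U if e then [S [M v := expr]]]]]]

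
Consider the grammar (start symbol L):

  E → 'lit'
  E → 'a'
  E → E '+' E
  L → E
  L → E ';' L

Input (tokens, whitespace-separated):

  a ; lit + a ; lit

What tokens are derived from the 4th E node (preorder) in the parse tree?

a

[L [E a] ; [L [E [E lit] + [E a]] ; [L [E lit]]]]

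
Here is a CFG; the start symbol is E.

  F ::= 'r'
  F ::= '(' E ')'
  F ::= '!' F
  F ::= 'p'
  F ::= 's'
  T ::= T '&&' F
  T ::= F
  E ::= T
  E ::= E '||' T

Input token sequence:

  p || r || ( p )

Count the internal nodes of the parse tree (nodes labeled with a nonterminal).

12

[E [E [E [T [F p]]] || [T [F r]]] || [T [F ( [E [T [F p]]] )]]]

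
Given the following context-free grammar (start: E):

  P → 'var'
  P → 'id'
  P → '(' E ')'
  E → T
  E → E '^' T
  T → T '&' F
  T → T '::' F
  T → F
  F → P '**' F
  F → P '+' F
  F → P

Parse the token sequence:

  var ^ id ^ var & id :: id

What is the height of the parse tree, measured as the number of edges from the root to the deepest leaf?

[E [E [E [T [F [P var]]]] ^ [T [F [P id]]]] ^ [T [T [T [F [P var]]] & [F [P id]]] :: [F [P id]]]]

6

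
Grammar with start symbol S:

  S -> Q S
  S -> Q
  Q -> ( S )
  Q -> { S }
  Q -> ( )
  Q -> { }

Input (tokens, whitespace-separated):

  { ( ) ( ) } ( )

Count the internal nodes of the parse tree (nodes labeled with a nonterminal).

8

[S [Q { [S [Q ( )] [S [Q ( )]]] }] [S [Q ( )]]]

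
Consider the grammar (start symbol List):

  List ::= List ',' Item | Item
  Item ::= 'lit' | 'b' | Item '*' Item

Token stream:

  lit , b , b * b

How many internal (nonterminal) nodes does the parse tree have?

8

[List [List [List [Item lit]] , [Item b]] , [Item [Item b] * [Item b]]]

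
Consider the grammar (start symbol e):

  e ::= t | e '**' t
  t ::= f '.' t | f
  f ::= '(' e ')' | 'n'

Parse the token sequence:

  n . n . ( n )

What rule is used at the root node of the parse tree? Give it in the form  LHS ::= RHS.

e ::= t

[e [t [f n] . [t [f n] . [t [f ( [e [t [f n]]] )]]]]]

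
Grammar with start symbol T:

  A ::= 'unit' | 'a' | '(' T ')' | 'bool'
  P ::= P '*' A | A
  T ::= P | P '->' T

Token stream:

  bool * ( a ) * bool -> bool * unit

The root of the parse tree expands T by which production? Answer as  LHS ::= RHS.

T ::= P '->' T

[T [P [P [P [A bool]] * [A ( [T [P [A a]]] )]] * [A bool]] -> [T [P [P [A bool]] * [A unit]]]]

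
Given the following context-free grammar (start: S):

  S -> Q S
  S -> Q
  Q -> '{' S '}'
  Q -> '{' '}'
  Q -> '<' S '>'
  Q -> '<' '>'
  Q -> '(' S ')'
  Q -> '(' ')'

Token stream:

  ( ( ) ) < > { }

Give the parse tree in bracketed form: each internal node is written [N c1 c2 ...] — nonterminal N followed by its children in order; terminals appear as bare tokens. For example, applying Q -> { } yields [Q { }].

[S [Q ( [S [Q ( )]] )] [S [Q < >] [S [Q { }]]]]

S
Q S
( S ) S
( Q ) S
( ( ) ) S
( ( ) ) Q S
( ( ) ) < > S
( ( ) ) < > Q
( ( ) ) < > { }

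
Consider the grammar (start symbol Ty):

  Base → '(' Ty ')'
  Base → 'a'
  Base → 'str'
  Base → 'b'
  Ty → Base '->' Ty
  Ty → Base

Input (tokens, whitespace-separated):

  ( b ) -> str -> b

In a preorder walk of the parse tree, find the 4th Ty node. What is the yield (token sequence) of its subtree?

b

[Ty [Base ( [Ty [Base b]] )] -> [Ty [Base str] -> [Ty [Base b]]]]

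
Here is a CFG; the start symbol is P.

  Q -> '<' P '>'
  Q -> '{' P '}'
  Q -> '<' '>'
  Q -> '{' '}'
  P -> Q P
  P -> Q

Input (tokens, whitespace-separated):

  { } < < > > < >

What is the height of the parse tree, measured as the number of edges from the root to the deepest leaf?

5

[P [Q { }] [P [Q < [P [Q < >]] >] [P [Q < >]]]]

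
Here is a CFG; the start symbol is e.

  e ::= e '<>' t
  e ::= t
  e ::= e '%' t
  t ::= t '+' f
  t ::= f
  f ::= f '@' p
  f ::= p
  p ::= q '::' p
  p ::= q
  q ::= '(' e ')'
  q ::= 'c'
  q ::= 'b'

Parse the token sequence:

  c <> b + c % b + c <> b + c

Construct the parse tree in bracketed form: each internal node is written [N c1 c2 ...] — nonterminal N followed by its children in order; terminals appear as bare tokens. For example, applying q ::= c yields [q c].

[e [e [e [e [t [f [p [q c]]]]] <> [t [t [f [p [q b]]]] + [f [p [q c]]]]] % [t [t [f [p [q b]]]] + [f [p [q c]]]]] <> [t [t [f [p [q b]]]] + [f [p [q c]]]]]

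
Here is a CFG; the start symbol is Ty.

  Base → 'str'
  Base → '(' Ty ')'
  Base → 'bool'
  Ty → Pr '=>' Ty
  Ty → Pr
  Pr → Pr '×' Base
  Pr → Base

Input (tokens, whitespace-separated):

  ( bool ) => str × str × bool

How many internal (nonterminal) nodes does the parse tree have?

13

[Ty [Pr [Base ( [Ty [Pr [Base bool]]] )]] => [Ty [Pr [Pr [Pr [Base str]] × [Base str]] × [Base bool]]]]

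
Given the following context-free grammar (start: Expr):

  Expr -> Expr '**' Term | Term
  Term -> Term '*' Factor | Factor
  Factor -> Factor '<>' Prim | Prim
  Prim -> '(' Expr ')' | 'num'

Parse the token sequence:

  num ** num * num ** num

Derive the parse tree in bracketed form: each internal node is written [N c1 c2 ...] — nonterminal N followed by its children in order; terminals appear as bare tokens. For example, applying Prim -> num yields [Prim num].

[Expr [Expr [Expr [Term [Factor [Prim num]]]] ** [Term [Term [Factor [Prim num]]] * [Factor [Prim num]]]] ** [Term [Factor [Prim num]]]]

Expr
Expr ** Term
Expr ** Term ** Term
Term ** Term ** Term
Factor ** Term ** Term
Prim ** Term ** Term
num ** Term ** Term
num ** Term * Factor ** Term
num ** Factor * Factor ** Term
num ** Prim * Factor ** Term
num ** num * Factor ** Term
num ** num * Prim ** Term
num ** num * num ** Term
num ** num * num ** Factor
num ** num * num ** Prim
num ** num * num ** num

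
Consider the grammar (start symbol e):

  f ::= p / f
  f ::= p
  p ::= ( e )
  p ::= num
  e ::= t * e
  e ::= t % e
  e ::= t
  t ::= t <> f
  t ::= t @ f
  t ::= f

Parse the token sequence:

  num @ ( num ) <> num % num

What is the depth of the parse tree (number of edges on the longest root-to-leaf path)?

[e [t [t [t [f [p num]]] @ [f [p ( [e [t [f [p num]]]] )]]] <> [f [p num]]] % [e [t [f [p num]]]]]

9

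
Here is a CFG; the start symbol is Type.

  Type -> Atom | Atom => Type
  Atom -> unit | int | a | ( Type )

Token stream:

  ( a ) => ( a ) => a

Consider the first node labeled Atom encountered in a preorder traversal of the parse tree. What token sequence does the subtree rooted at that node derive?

( a )

[Type [Atom ( [Type [Atom a]] )] => [Type [Atom ( [Type [Atom a]] )] => [Type [Atom a]]]]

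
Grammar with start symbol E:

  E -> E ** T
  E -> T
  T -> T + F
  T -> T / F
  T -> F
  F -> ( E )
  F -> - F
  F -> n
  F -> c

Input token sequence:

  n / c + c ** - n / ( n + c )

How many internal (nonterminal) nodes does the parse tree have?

18

[E [E [T [T [T [F n]] / [F c]] + [F c]]] ** [T [T [F - [F n]]] / [F ( [E [T [T [F n]] + [F c]]] )]]]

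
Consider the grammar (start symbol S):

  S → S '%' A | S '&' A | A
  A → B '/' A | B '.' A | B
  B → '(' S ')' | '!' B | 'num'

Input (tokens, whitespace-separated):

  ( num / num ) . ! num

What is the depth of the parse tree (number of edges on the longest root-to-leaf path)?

[S [A [B ( [S [A [B num] / [A [B num]]]] )] . [A [B ! [B num]]]]]

7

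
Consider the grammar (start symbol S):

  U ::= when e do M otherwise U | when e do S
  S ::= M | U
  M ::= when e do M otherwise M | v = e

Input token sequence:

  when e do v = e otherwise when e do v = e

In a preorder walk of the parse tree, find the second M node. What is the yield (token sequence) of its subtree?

[S [U when e do [M v = e] otherwise [U when e do [S [M v = e]]]]]

v = e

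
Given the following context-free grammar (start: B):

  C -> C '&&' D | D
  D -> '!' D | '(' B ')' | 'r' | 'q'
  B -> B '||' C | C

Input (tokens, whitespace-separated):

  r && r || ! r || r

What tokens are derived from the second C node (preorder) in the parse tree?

r

[B [B [B [C [C [D r]] && [D r]]] || [C [D ! [D r]]]] || [C [D r]]]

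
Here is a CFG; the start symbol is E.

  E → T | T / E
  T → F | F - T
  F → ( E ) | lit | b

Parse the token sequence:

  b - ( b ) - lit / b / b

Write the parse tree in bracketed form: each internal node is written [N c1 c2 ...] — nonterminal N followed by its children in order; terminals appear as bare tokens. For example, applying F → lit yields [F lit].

[E [T [F b] - [T [F ( [E [T [F b]]] )] - [T [F lit]]]] / [E [T [F b]] / [E [T [F b]]]]]

E
T / E
F - T / E
b - T / E
b - F - T / E
b - ( E ) - T / E
b - ( T ) - T / E
b - ( F ) - T / E
b - ( b ) - T / E
b - ( b ) - F / E
b - ( b ) - lit / E
b - ( b ) - lit / T / E
b - ( b ) - lit / F / E
b - ( b ) - lit / b / E
b - ( b ) - lit / b / T
b - ( b ) - lit / b / F
b - ( b ) - lit / b / b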